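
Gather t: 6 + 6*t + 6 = 6*t + 12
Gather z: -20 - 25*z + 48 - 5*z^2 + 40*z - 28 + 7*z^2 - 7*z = 2*z^2 + 8*z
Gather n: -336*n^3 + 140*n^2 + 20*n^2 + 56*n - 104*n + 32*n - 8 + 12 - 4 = -336*n^3 + 160*n^2 - 16*n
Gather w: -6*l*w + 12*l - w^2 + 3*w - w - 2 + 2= 12*l - w^2 + w*(2 - 6*l)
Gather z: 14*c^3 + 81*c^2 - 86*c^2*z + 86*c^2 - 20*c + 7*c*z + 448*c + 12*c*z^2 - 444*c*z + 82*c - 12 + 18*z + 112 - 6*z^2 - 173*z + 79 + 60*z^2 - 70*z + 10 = 14*c^3 + 167*c^2 + 510*c + z^2*(12*c + 54) + z*(-86*c^2 - 437*c - 225) + 189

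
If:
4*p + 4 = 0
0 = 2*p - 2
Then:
No Solution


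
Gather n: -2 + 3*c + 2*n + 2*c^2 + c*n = 2*c^2 + 3*c + n*(c + 2) - 2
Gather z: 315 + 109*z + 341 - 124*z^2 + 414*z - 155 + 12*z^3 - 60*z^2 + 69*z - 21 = 12*z^3 - 184*z^2 + 592*z + 480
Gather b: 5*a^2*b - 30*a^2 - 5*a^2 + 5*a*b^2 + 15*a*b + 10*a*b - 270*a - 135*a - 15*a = -35*a^2 + 5*a*b^2 - 420*a + b*(5*a^2 + 25*a)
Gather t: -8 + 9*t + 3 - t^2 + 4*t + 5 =-t^2 + 13*t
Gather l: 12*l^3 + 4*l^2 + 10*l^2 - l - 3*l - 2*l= 12*l^3 + 14*l^2 - 6*l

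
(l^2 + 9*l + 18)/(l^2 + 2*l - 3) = (l + 6)/(l - 1)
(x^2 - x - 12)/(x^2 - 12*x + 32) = (x + 3)/(x - 8)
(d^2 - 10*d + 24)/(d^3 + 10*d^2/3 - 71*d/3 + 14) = 3*(d^2 - 10*d + 24)/(3*d^3 + 10*d^2 - 71*d + 42)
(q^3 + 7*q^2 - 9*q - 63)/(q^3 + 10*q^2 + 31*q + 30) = (q^2 + 4*q - 21)/(q^2 + 7*q + 10)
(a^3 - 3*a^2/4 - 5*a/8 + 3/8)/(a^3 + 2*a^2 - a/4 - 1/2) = (4*a^2 - a - 3)/(2*(2*a^2 + 5*a + 2))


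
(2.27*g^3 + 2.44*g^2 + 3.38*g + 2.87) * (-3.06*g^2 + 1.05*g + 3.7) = -6.9462*g^5 - 5.0829*g^4 + 0.6182*g^3 + 3.7948*g^2 + 15.5195*g + 10.619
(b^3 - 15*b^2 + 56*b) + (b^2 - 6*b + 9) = b^3 - 14*b^2 + 50*b + 9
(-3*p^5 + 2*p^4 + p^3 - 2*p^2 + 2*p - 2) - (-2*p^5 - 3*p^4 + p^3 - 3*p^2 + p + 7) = -p^5 + 5*p^4 + p^2 + p - 9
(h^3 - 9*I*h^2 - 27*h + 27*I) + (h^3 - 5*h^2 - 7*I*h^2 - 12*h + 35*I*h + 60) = 2*h^3 - 5*h^2 - 16*I*h^2 - 39*h + 35*I*h + 60 + 27*I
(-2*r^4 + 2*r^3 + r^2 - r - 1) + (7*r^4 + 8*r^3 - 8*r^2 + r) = 5*r^4 + 10*r^3 - 7*r^2 - 1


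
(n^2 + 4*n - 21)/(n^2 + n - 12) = (n + 7)/(n + 4)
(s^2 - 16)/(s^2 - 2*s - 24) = (s - 4)/(s - 6)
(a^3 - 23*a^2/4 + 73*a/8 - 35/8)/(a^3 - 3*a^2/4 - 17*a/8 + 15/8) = (2*a - 7)/(2*a + 3)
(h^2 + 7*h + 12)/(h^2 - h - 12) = (h + 4)/(h - 4)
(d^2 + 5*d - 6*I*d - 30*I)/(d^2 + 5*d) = (d - 6*I)/d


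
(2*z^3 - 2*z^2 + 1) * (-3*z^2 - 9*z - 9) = -6*z^5 - 12*z^4 + 15*z^2 - 9*z - 9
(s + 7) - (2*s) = 7 - s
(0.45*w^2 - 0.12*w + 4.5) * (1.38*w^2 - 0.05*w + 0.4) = 0.621*w^4 - 0.1881*w^3 + 6.396*w^2 - 0.273*w + 1.8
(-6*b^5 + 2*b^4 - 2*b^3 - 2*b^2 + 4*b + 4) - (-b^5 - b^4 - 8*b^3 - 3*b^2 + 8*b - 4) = -5*b^5 + 3*b^4 + 6*b^3 + b^2 - 4*b + 8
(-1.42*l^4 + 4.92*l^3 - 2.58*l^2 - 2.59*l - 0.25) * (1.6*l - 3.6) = -2.272*l^5 + 12.984*l^4 - 21.84*l^3 + 5.144*l^2 + 8.924*l + 0.9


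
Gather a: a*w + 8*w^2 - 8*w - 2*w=a*w + 8*w^2 - 10*w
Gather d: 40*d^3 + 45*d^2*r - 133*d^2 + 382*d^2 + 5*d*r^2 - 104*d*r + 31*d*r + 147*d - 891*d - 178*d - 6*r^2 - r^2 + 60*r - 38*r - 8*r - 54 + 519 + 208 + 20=40*d^3 + d^2*(45*r + 249) + d*(5*r^2 - 73*r - 922) - 7*r^2 + 14*r + 693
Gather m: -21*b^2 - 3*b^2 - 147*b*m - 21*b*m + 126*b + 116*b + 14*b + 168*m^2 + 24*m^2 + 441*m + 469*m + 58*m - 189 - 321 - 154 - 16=-24*b^2 + 256*b + 192*m^2 + m*(968 - 168*b) - 680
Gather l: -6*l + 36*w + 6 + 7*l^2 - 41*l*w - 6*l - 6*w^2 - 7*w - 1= 7*l^2 + l*(-41*w - 12) - 6*w^2 + 29*w + 5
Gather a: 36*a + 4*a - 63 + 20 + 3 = 40*a - 40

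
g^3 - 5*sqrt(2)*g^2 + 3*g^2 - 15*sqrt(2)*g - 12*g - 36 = (g + 3)*(g - 6*sqrt(2))*(g + sqrt(2))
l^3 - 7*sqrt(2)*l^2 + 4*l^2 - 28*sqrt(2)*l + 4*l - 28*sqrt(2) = (l + 2)^2*(l - 7*sqrt(2))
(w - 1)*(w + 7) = w^2 + 6*w - 7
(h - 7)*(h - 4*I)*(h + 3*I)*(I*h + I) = I*h^4 + h^3 - 6*I*h^3 - 6*h^2 + 5*I*h^2 - 7*h - 72*I*h - 84*I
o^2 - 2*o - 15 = (o - 5)*(o + 3)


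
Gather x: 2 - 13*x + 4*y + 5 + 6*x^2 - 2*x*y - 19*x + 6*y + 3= 6*x^2 + x*(-2*y - 32) + 10*y + 10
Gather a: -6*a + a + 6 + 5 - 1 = 10 - 5*a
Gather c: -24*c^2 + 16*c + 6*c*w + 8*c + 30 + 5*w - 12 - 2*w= -24*c^2 + c*(6*w + 24) + 3*w + 18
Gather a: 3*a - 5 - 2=3*a - 7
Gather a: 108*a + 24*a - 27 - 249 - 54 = 132*a - 330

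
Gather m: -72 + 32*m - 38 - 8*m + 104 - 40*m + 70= 64 - 16*m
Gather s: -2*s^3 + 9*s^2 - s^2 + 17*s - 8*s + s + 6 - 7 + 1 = -2*s^3 + 8*s^2 + 10*s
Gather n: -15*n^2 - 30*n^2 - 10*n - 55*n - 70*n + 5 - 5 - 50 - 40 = -45*n^2 - 135*n - 90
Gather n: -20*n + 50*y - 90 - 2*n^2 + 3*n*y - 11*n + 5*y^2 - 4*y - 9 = -2*n^2 + n*(3*y - 31) + 5*y^2 + 46*y - 99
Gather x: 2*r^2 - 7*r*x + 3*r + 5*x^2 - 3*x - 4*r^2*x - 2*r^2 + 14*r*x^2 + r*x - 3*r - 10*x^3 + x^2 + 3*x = -10*x^3 + x^2*(14*r + 6) + x*(-4*r^2 - 6*r)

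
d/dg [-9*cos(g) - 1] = 9*sin(g)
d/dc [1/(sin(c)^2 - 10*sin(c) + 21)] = 2*(5 - sin(c))*cos(c)/(sin(c)^2 - 10*sin(c) + 21)^2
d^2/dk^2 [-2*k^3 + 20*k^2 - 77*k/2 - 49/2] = 40 - 12*k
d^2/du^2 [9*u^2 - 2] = 18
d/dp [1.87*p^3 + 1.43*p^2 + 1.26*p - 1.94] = 5.61*p^2 + 2.86*p + 1.26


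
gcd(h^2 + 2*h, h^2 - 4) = h + 2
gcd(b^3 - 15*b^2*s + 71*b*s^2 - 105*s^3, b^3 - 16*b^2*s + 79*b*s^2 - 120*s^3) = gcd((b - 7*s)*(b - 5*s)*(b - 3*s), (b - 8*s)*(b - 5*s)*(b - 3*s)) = b^2 - 8*b*s + 15*s^2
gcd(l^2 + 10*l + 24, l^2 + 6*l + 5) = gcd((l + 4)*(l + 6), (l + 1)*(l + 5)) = 1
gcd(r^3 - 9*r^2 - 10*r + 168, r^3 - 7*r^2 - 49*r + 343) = r - 7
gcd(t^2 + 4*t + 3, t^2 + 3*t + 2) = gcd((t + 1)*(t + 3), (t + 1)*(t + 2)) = t + 1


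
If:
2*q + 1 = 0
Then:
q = -1/2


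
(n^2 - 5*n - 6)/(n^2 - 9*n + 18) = (n + 1)/(n - 3)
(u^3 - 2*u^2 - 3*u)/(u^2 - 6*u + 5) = u*(u^2 - 2*u - 3)/(u^2 - 6*u + 5)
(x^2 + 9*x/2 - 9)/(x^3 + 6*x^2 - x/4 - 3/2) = 2*(2*x - 3)/(4*x^2 - 1)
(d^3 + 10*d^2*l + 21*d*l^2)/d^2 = d + 10*l + 21*l^2/d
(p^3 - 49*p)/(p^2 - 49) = p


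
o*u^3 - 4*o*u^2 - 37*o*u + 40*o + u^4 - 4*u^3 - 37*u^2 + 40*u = (o + u)*(u - 8)*(u - 1)*(u + 5)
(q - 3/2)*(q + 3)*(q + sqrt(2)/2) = q^3 + sqrt(2)*q^2/2 + 3*q^2/2 - 9*q/2 + 3*sqrt(2)*q/4 - 9*sqrt(2)/4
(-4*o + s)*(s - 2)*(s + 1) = -4*o*s^2 + 4*o*s + 8*o + s^3 - s^2 - 2*s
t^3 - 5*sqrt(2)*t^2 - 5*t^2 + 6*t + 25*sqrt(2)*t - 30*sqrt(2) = (t - 3)*(t - 2)*(t - 5*sqrt(2))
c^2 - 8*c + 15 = (c - 5)*(c - 3)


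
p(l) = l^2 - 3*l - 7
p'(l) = 2*l - 3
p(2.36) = -8.51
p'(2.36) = 1.72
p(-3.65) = 17.27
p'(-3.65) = -10.30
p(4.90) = 2.31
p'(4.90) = 6.80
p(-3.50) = 15.75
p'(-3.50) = -10.00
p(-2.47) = 6.51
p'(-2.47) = -7.94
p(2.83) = -7.48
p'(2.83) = 2.66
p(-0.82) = -3.87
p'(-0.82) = -4.64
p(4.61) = 0.42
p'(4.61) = 6.22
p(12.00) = 101.00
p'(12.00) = 21.00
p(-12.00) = 173.00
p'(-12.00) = -27.00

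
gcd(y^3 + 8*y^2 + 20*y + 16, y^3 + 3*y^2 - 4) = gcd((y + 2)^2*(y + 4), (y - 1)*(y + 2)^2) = y^2 + 4*y + 4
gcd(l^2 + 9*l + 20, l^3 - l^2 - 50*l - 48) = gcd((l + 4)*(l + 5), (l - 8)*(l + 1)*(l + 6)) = 1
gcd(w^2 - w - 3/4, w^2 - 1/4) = w + 1/2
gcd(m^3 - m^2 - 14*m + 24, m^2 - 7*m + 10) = m - 2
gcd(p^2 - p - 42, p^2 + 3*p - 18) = p + 6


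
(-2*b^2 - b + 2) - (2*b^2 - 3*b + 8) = -4*b^2 + 2*b - 6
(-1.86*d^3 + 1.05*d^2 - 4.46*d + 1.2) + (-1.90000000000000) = -1.86*d^3 + 1.05*d^2 - 4.46*d - 0.7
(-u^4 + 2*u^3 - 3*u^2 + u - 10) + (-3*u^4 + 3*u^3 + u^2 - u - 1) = -4*u^4 + 5*u^3 - 2*u^2 - 11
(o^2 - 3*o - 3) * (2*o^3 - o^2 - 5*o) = 2*o^5 - 7*o^4 - 8*o^3 + 18*o^2 + 15*o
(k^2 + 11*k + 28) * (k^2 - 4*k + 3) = k^4 + 7*k^3 - 13*k^2 - 79*k + 84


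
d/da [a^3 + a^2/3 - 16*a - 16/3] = 3*a^2 + 2*a/3 - 16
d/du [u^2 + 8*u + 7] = 2*u + 8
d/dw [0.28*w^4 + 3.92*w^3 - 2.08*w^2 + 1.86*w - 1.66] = 1.12*w^3 + 11.76*w^2 - 4.16*w + 1.86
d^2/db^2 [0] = 0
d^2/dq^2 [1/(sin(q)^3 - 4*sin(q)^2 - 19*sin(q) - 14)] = (-9*sin(q)^5 + 53*sin(q)^4 - 67*sin(q)^3 - 351*sin(q)^2 + 196*sin(q) + 610)/((sin(q) - 7)^3*(sin(q) + 1)^2*(sin(q) + 2)^3)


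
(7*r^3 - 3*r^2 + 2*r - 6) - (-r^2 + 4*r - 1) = 7*r^3 - 2*r^2 - 2*r - 5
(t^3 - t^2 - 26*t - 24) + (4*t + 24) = t^3 - t^2 - 22*t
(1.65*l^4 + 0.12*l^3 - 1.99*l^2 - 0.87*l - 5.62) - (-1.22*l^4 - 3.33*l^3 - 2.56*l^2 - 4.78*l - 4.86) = 2.87*l^4 + 3.45*l^3 + 0.57*l^2 + 3.91*l - 0.76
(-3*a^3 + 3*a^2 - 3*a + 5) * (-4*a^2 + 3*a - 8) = 12*a^5 - 21*a^4 + 45*a^3 - 53*a^2 + 39*a - 40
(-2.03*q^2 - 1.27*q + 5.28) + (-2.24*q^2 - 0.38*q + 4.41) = -4.27*q^2 - 1.65*q + 9.69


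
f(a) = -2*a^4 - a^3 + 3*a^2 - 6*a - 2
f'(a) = -8*a^3 - 3*a^2 + 6*a - 6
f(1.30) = -12.64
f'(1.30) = -20.85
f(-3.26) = -141.80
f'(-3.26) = 219.73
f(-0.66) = 3.17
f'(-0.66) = -8.97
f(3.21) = -235.77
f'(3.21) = -282.26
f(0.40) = -4.04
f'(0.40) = -4.59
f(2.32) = -70.20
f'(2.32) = -108.12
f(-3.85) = -316.78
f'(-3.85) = 382.97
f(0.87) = -6.75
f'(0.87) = -8.32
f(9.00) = -13664.00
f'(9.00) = -6027.00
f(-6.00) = -2234.00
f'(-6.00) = 1578.00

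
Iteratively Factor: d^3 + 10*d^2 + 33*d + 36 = (d + 3)*(d^2 + 7*d + 12) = (d + 3)*(d + 4)*(d + 3)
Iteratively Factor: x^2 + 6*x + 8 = (x + 4)*(x + 2)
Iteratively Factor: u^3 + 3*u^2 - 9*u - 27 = (u - 3)*(u^2 + 6*u + 9) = (u - 3)*(u + 3)*(u + 3)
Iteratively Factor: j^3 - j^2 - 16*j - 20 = (j - 5)*(j^2 + 4*j + 4) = (j - 5)*(j + 2)*(j + 2)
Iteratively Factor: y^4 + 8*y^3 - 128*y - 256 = (y + 4)*(y^3 + 4*y^2 - 16*y - 64) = (y + 4)^2*(y^2 - 16) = (y + 4)^3*(y - 4)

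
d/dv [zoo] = 0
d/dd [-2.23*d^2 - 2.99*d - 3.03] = -4.46*d - 2.99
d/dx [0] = 0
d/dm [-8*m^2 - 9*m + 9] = -16*m - 9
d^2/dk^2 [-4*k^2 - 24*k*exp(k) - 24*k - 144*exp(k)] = -24*k*exp(k) - 192*exp(k) - 8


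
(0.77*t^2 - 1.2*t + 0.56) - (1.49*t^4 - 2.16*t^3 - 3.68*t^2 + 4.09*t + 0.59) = -1.49*t^4 + 2.16*t^3 + 4.45*t^2 - 5.29*t - 0.0299999999999999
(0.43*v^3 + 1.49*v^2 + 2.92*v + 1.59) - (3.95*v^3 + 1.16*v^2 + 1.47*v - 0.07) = -3.52*v^3 + 0.33*v^2 + 1.45*v + 1.66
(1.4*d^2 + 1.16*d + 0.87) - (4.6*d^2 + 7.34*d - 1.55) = -3.2*d^2 - 6.18*d + 2.42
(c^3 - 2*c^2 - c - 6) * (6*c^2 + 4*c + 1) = 6*c^5 - 8*c^4 - 13*c^3 - 42*c^2 - 25*c - 6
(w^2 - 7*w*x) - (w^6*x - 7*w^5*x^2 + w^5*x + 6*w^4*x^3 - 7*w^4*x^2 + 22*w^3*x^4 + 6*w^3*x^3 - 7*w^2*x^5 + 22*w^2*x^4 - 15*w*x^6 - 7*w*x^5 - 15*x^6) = -w^6*x + 7*w^5*x^2 - w^5*x - 6*w^4*x^3 + 7*w^4*x^2 - 22*w^3*x^4 - 6*w^3*x^3 + 7*w^2*x^5 - 22*w^2*x^4 + w^2 + 15*w*x^6 + 7*w*x^5 - 7*w*x + 15*x^6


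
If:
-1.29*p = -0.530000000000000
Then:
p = 0.41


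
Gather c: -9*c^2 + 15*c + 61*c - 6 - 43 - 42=-9*c^2 + 76*c - 91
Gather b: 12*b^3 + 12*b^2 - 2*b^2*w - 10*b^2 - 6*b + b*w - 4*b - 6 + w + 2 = 12*b^3 + b^2*(2 - 2*w) + b*(w - 10) + w - 4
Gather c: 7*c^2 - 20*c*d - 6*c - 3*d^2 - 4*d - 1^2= 7*c^2 + c*(-20*d - 6) - 3*d^2 - 4*d - 1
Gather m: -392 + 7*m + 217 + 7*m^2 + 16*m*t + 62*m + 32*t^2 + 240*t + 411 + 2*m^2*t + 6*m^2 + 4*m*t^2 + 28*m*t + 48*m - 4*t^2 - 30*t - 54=m^2*(2*t + 13) + m*(4*t^2 + 44*t + 117) + 28*t^2 + 210*t + 182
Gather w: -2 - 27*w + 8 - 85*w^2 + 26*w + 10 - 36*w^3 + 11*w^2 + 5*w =-36*w^3 - 74*w^2 + 4*w + 16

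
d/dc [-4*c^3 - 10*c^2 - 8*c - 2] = -12*c^2 - 20*c - 8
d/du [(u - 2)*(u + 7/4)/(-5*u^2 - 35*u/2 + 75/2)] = (-30*u^2 + 64*u - 113)/(10*(4*u^4 + 28*u^3 - 11*u^2 - 210*u + 225))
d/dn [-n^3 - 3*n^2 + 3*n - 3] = -3*n^2 - 6*n + 3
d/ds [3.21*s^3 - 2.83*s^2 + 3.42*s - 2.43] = 9.63*s^2 - 5.66*s + 3.42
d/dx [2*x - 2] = 2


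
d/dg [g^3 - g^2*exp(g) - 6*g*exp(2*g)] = -g^2*exp(g) + 3*g^2 - 12*g*exp(2*g) - 2*g*exp(g) - 6*exp(2*g)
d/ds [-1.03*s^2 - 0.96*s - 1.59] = -2.06*s - 0.96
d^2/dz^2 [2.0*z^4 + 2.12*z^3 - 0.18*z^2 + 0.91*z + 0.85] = 24.0*z^2 + 12.72*z - 0.36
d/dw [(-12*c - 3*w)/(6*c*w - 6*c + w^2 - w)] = 3*(-6*c*w + 6*c - w^2 + w + (4*c + w)*(6*c + 2*w - 1))/(6*c*w - 6*c + w^2 - w)^2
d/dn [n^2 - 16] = 2*n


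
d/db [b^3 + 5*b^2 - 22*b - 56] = 3*b^2 + 10*b - 22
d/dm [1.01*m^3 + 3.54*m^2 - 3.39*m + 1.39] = 3.03*m^2 + 7.08*m - 3.39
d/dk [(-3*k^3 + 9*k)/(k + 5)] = 3*(-2*k^3 - 15*k^2 + 15)/(k^2 + 10*k + 25)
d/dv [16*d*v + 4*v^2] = 16*d + 8*v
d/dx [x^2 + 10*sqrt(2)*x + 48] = 2*x + 10*sqrt(2)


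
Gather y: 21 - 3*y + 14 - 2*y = 35 - 5*y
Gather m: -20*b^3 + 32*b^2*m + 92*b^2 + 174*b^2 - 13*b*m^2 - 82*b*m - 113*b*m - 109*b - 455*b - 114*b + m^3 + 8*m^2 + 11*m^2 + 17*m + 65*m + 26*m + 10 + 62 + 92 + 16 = -20*b^3 + 266*b^2 - 678*b + m^3 + m^2*(19 - 13*b) + m*(32*b^2 - 195*b + 108) + 180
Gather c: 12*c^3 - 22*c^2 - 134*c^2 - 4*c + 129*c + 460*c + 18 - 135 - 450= 12*c^3 - 156*c^2 + 585*c - 567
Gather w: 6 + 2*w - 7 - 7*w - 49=-5*w - 50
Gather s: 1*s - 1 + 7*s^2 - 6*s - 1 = 7*s^2 - 5*s - 2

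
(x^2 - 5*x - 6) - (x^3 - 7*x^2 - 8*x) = -x^3 + 8*x^2 + 3*x - 6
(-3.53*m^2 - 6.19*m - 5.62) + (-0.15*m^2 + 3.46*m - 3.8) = -3.68*m^2 - 2.73*m - 9.42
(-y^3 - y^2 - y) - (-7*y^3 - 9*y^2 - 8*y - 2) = 6*y^3 + 8*y^2 + 7*y + 2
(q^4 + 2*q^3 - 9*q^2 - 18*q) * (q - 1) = q^5 + q^4 - 11*q^3 - 9*q^2 + 18*q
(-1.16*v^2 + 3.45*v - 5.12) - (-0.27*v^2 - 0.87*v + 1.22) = -0.89*v^2 + 4.32*v - 6.34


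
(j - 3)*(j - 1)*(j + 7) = j^3 + 3*j^2 - 25*j + 21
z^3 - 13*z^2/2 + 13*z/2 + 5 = (z - 5)*(z - 2)*(z + 1/2)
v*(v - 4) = v^2 - 4*v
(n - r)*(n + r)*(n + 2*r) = n^3 + 2*n^2*r - n*r^2 - 2*r^3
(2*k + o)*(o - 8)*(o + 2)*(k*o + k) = 2*k^2*o^3 - 10*k^2*o^2 - 44*k^2*o - 32*k^2 + k*o^4 - 5*k*o^3 - 22*k*o^2 - 16*k*o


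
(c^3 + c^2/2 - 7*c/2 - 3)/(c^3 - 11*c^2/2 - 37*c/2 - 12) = (c - 2)/(c - 8)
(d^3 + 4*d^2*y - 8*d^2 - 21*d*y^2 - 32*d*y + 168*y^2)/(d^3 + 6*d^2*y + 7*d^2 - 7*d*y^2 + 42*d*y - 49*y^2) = (-d^2 + 3*d*y + 8*d - 24*y)/(-d^2 + d*y - 7*d + 7*y)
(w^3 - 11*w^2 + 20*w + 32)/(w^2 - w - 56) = (w^2 - 3*w - 4)/(w + 7)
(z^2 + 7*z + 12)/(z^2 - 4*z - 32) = (z + 3)/(z - 8)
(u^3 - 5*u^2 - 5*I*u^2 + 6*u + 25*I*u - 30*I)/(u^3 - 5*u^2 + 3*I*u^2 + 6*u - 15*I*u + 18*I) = (u - 5*I)/(u + 3*I)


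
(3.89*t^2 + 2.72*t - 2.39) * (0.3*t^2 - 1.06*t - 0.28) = 1.167*t^4 - 3.3074*t^3 - 4.6894*t^2 + 1.7718*t + 0.6692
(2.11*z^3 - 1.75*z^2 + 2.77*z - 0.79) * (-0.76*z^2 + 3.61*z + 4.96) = -1.6036*z^5 + 8.9471*z^4 + 2.0429*z^3 + 1.9201*z^2 + 10.8873*z - 3.9184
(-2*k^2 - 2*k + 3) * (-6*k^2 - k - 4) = 12*k^4 + 14*k^3 - 8*k^2 + 5*k - 12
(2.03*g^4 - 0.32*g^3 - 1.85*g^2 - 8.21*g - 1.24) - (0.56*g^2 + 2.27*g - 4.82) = 2.03*g^4 - 0.32*g^3 - 2.41*g^2 - 10.48*g + 3.58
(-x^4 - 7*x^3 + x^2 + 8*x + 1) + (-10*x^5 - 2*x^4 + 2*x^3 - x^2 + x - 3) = -10*x^5 - 3*x^4 - 5*x^3 + 9*x - 2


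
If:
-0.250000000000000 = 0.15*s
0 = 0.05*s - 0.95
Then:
No Solution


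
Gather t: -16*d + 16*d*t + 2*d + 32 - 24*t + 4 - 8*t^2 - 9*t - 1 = -14*d - 8*t^2 + t*(16*d - 33) + 35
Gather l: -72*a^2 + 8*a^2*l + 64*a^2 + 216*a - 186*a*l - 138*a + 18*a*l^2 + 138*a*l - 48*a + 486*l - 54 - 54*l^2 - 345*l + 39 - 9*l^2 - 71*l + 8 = -8*a^2 + 30*a + l^2*(18*a - 63) + l*(8*a^2 - 48*a + 70) - 7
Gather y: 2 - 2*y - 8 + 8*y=6*y - 6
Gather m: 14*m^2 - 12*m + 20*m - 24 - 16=14*m^2 + 8*m - 40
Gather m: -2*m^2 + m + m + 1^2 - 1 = -2*m^2 + 2*m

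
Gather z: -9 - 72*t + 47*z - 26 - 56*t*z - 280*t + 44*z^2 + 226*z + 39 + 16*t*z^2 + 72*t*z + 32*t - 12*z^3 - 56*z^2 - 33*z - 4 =-320*t - 12*z^3 + z^2*(16*t - 12) + z*(16*t + 240)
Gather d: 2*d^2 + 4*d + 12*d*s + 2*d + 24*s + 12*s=2*d^2 + d*(12*s + 6) + 36*s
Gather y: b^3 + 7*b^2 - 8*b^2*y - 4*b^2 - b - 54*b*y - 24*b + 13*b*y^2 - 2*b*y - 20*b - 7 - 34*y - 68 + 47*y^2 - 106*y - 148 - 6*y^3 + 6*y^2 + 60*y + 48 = b^3 + 3*b^2 - 45*b - 6*y^3 + y^2*(13*b + 53) + y*(-8*b^2 - 56*b - 80) - 175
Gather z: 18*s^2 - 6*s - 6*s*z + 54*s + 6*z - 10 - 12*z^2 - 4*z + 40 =18*s^2 + 48*s - 12*z^2 + z*(2 - 6*s) + 30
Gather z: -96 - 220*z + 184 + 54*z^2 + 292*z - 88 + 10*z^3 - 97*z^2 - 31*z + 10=10*z^3 - 43*z^2 + 41*z + 10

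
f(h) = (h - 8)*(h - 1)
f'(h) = 2*h - 9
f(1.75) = -4.69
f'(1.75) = -5.50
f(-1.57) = 24.59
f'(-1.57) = -12.14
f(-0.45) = 12.25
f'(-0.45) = -9.90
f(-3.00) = 44.00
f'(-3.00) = -15.00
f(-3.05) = 44.75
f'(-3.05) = -15.10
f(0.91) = 0.64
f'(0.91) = -7.18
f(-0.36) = 11.37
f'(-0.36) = -9.72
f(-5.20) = 81.84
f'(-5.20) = -19.40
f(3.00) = -10.00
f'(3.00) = -3.00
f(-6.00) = 98.00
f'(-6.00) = -21.00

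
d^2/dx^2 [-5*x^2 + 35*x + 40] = -10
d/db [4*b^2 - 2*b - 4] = 8*b - 2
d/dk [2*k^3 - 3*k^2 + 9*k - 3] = 6*k^2 - 6*k + 9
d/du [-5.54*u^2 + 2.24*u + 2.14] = 2.24 - 11.08*u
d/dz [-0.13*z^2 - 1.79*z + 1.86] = -0.26*z - 1.79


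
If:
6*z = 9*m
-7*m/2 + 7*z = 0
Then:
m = 0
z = 0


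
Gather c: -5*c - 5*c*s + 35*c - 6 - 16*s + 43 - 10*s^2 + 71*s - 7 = c*(30 - 5*s) - 10*s^2 + 55*s + 30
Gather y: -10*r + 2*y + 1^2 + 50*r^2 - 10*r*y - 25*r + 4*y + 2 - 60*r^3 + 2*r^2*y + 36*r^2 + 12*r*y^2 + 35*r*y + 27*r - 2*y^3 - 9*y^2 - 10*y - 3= -60*r^3 + 86*r^2 - 8*r - 2*y^3 + y^2*(12*r - 9) + y*(2*r^2 + 25*r - 4)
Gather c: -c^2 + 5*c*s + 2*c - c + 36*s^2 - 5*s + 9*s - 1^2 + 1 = -c^2 + c*(5*s + 1) + 36*s^2 + 4*s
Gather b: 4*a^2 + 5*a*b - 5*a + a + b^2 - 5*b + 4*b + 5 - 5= 4*a^2 - 4*a + b^2 + b*(5*a - 1)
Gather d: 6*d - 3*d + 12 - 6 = 3*d + 6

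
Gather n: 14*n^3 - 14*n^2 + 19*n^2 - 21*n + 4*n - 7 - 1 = 14*n^3 + 5*n^2 - 17*n - 8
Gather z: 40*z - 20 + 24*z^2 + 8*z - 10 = 24*z^2 + 48*z - 30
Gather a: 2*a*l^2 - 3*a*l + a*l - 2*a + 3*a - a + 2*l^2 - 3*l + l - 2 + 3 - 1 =a*(2*l^2 - 2*l) + 2*l^2 - 2*l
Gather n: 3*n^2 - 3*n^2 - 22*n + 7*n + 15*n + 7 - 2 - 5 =0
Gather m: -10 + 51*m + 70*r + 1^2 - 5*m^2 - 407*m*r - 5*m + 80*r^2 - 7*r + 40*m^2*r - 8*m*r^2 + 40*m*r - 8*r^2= m^2*(40*r - 5) + m*(-8*r^2 - 367*r + 46) + 72*r^2 + 63*r - 9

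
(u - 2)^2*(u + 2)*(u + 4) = u^4 + 2*u^3 - 12*u^2 - 8*u + 32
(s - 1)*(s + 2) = s^2 + s - 2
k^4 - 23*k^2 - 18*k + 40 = (k - 5)*(k - 1)*(k + 2)*(k + 4)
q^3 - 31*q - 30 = (q - 6)*(q + 1)*(q + 5)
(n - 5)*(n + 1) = n^2 - 4*n - 5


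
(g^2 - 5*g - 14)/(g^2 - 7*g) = (g + 2)/g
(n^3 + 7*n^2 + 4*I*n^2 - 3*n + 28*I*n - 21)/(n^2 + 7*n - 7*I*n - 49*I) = (n^2 + 4*I*n - 3)/(n - 7*I)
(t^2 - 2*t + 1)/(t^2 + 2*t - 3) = (t - 1)/(t + 3)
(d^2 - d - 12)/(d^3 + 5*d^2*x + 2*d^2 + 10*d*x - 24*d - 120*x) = (d + 3)/(d^2 + 5*d*x + 6*d + 30*x)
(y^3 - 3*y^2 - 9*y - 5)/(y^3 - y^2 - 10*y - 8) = (y^2 - 4*y - 5)/(y^2 - 2*y - 8)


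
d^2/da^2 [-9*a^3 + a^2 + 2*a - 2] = 2 - 54*a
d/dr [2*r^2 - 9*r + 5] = 4*r - 9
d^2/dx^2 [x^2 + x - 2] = 2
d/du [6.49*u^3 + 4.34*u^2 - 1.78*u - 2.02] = 19.47*u^2 + 8.68*u - 1.78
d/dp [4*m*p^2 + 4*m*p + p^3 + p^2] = 8*m*p + 4*m + 3*p^2 + 2*p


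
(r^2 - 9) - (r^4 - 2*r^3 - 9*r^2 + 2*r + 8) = -r^4 + 2*r^3 + 10*r^2 - 2*r - 17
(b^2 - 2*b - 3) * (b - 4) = b^3 - 6*b^2 + 5*b + 12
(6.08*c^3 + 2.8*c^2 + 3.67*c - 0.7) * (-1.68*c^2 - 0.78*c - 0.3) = -10.2144*c^5 - 9.4464*c^4 - 10.1736*c^3 - 2.5266*c^2 - 0.555*c + 0.21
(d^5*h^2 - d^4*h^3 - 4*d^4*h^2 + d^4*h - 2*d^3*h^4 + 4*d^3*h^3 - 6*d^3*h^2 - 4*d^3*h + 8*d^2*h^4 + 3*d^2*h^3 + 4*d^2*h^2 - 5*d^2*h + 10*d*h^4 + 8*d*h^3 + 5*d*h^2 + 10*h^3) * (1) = d^5*h^2 - d^4*h^3 - 4*d^4*h^2 + d^4*h - 2*d^3*h^4 + 4*d^3*h^3 - 6*d^3*h^2 - 4*d^3*h + 8*d^2*h^4 + 3*d^2*h^3 + 4*d^2*h^2 - 5*d^2*h + 10*d*h^4 + 8*d*h^3 + 5*d*h^2 + 10*h^3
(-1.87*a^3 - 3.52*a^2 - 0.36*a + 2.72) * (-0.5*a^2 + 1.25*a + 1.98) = 0.935*a^5 - 0.5775*a^4 - 7.9226*a^3 - 8.7796*a^2 + 2.6872*a + 5.3856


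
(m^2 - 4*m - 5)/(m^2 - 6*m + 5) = (m + 1)/(m - 1)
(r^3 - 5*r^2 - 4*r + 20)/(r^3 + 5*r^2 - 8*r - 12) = (r^2 - 3*r - 10)/(r^2 + 7*r + 6)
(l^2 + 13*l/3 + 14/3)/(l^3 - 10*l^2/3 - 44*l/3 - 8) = (3*l + 7)/(3*l^2 - 16*l - 12)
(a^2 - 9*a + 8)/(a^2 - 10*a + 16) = (a - 1)/(a - 2)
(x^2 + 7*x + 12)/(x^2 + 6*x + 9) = (x + 4)/(x + 3)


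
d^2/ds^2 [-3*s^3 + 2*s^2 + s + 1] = 4 - 18*s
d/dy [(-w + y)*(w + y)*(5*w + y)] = -w^2 + 10*w*y + 3*y^2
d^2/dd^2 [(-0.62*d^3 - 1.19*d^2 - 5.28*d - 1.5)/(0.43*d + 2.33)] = (-0.229276*d^3 - 3.727068*d^2 - 20.195508*d - 2.895418)/(0.079507*d^3 + 1.292451*d^2 + 7.003281*d + 12.649337)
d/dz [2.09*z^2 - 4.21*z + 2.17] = 4.18*z - 4.21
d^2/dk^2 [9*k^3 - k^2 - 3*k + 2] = 54*k - 2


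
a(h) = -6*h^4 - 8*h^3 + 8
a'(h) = -24*h^3 - 24*h^2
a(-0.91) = 9.91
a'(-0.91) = -1.79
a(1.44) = -41.69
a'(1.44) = -121.43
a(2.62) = -418.60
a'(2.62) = -596.38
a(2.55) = -378.35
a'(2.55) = -554.01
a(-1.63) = 0.29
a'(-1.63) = 40.17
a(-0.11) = 8.01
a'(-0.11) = -0.26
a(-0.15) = 8.02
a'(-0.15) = -0.46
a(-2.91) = -225.11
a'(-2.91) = 388.18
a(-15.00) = -276742.00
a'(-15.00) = 75600.00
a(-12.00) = -110584.00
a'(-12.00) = 38016.00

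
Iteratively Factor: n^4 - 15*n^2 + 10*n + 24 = (n - 3)*(n^3 + 3*n^2 - 6*n - 8) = (n - 3)*(n + 4)*(n^2 - n - 2) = (n - 3)*(n - 2)*(n + 4)*(n + 1)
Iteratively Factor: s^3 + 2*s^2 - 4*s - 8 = (s - 2)*(s^2 + 4*s + 4) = (s - 2)*(s + 2)*(s + 2)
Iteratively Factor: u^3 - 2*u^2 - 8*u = (u)*(u^2 - 2*u - 8) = u*(u + 2)*(u - 4)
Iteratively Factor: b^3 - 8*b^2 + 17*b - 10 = (b - 2)*(b^2 - 6*b + 5) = (b - 5)*(b - 2)*(b - 1)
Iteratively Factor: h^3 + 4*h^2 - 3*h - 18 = (h + 3)*(h^2 + h - 6) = (h - 2)*(h + 3)*(h + 3)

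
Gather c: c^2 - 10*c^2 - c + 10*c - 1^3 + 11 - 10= -9*c^2 + 9*c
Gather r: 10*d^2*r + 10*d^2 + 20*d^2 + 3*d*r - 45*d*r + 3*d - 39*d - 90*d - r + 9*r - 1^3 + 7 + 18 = 30*d^2 - 126*d + r*(10*d^2 - 42*d + 8) + 24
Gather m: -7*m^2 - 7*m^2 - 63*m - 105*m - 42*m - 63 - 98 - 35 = -14*m^2 - 210*m - 196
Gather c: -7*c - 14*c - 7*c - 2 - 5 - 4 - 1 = -28*c - 12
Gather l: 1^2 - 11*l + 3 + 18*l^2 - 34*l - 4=18*l^2 - 45*l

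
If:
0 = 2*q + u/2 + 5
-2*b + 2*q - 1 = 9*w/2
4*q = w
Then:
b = -2*w - 1/2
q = w/4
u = -w - 10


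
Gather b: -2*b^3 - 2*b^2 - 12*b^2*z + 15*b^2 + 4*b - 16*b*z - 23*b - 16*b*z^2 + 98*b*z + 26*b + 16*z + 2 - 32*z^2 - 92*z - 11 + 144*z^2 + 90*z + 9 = -2*b^3 + b^2*(13 - 12*z) + b*(-16*z^2 + 82*z + 7) + 112*z^2 + 14*z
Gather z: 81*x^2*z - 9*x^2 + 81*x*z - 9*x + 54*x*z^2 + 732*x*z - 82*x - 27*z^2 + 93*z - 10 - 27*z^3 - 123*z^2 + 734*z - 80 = -9*x^2 - 91*x - 27*z^3 + z^2*(54*x - 150) + z*(81*x^2 + 813*x + 827) - 90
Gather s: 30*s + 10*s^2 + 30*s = 10*s^2 + 60*s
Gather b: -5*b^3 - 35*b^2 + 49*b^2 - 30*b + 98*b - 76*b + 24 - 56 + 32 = -5*b^3 + 14*b^2 - 8*b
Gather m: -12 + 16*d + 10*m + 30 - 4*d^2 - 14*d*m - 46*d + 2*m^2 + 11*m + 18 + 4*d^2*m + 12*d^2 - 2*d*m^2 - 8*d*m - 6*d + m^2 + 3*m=8*d^2 - 36*d + m^2*(3 - 2*d) + m*(4*d^2 - 22*d + 24) + 36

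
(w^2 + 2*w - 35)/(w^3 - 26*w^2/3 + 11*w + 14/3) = 3*(w^2 + 2*w - 35)/(3*w^3 - 26*w^2 + 33*w + 14)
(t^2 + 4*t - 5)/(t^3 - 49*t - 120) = (t - 1)/(t^2 - 5*t - 24)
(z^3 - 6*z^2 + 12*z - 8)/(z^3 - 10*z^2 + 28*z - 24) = (z - 2)/(z - 6)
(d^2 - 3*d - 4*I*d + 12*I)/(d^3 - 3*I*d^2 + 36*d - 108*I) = (d^2 - 3*d - 4*I*d + 12*I)/(d^3 - 3*I*d^2 + 36*d - 108*I)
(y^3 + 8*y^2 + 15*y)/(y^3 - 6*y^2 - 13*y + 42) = y*(y + 5)/(y^2 - 9*y + 14)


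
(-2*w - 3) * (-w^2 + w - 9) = 2*w^3 + w^2 + 15*w + 27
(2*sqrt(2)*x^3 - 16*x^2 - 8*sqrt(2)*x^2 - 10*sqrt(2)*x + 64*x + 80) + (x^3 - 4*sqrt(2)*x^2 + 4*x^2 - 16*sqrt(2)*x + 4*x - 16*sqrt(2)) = x^3 + 2*sqrt(2)*x^3 - 12*sqrt(2)*x^2 - 12*x^2 - 26*sqrt(2)*x + 68*x - 16*sqrt(2) + 80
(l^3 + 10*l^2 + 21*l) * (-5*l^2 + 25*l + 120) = -5*l^5 - 25*l^4 + 265*l^3 + 1725*l^2 + 2520*l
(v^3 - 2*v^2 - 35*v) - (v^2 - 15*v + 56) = v^3 - 3*v^2 - 20*v - 56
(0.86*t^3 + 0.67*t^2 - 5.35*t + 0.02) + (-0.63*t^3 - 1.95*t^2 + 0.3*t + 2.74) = 0.23*t^3 - 1.28*t^2 - 5.05*t + 2.76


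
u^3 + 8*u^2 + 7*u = u*(u + 1)*(u + 7)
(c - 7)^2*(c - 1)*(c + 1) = c^4 - 14*c^3 + 48*c^2 + 14*c - 49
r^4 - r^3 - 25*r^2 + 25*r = r*(r - 5)*(r - 1)*(r + 5)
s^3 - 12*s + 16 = (s - 2)^2*(s + 4)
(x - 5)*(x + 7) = x^2 + 2*x - 35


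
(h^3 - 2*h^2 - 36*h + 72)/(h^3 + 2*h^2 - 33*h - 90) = (h^2 + 4*h - 12)/(h^2 + 8*h + 15)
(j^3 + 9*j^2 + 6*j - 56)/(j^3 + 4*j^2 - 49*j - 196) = (j - 2)/(j - 7)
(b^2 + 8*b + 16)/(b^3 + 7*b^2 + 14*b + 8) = (b + 4)/(b^2 + 3*b + 2)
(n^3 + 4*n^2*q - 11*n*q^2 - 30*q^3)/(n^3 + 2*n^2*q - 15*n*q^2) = (n + 2*q)/n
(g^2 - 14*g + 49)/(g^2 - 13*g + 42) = (g - 7)/(g - 6)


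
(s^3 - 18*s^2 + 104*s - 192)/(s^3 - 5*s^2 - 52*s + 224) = (s - 6)/(s + 7)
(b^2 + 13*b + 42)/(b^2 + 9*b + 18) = (b + 7)/(b + 3)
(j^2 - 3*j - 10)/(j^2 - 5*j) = (j + 2)/j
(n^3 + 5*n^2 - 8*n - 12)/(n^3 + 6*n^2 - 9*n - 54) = (n^2 - n - 2)/(n^2 - 9)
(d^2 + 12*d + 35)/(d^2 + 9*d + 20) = (d + 7)/(d + 4)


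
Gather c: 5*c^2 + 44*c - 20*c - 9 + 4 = 5*c^2 + 24*c - 5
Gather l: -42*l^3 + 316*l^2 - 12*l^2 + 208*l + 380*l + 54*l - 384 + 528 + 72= -42*l^3 + 304*l^2 + 642*l + 216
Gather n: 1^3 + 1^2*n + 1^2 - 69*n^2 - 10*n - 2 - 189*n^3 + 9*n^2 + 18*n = -189*n^3 - 60*n^2 + 9*n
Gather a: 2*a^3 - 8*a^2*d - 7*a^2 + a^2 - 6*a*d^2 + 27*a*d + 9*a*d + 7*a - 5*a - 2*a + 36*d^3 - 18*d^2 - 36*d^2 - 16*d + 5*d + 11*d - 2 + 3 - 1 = 2*a^3 + a^2*(-8*d - 6) + a*(-6*d^2 + 36*d) + 36*d^3 - 54*d^2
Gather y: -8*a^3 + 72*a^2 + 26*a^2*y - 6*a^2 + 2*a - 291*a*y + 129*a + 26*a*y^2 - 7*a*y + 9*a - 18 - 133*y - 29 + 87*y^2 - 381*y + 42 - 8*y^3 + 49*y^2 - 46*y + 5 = -8*a^3 + 66*a^2 + 140*a - 8*y^3 + y^2*(26*a + 136) + y*(26*a^2 - 298*a - 560)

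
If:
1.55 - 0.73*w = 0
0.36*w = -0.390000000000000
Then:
No Solution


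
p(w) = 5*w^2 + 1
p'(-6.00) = -60.00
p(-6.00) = 181.00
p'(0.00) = 0.00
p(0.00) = 1.00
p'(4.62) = 46.20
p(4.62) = 107.72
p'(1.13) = 11.30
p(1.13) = 7.38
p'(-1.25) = -12.50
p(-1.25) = 8.81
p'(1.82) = 18.20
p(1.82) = 17.56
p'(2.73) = 27.30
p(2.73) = 38.26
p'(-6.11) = -61.10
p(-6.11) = 187.66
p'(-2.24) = -22.40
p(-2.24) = 26.09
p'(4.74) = 47.40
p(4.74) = 113.34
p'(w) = 10*w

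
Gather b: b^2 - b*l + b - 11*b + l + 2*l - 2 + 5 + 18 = b^2 + b*(-l - 10) + 3*l + 21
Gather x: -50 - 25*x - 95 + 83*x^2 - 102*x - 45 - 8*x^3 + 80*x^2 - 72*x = -8*x^3 + 163*x^2 - 199*x - 190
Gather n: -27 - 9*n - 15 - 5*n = -14*n - 42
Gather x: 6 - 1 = 5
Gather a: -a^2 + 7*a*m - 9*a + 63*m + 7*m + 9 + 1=-a^2 + a*(7*m - 9) + 70*m + 10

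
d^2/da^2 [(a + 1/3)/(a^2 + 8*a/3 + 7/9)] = 54/(27*a^3 + 189*a^2 + 441*a + 343)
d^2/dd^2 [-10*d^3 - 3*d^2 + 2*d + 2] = -60*d - 6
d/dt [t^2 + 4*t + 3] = 2*t + 4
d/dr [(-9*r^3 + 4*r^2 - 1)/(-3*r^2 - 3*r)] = (9*r^4 + 18*r^3 - 4*r^2 - 2*r - 1)/(3*r^2*(r^2 + 2*r + 1))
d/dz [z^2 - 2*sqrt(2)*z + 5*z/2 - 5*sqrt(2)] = 2*z - 2*sqrt(2) + 5/2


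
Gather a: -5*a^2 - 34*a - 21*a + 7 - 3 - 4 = -5*a^2 - 55*a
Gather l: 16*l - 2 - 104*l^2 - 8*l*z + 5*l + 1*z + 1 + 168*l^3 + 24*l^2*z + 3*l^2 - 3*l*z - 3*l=168*l^3 + l^2*(24*z - 101) + l*(18 - 11*z) + z - 1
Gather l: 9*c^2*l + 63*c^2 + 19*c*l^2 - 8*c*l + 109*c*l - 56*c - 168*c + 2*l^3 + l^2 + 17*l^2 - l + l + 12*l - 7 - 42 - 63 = 63*c^2 - 224*c + 2*l^3 + l^2*(19*c + 18) + l*(9*c^2 + 101*c + 12) - 112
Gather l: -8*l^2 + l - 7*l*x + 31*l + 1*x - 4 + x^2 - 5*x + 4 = -8*l^2 + l*(32 - 7*x) + x^2 - 4*x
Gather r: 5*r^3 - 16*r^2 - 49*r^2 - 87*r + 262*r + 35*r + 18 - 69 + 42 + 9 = 5*r^3 - 65*r^2 + 210*r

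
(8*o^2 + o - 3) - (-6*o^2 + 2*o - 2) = 14*o^2 - o - 1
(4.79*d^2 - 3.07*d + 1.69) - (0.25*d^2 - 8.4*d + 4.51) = 4.54*d^2 + 5.33*d - 2.82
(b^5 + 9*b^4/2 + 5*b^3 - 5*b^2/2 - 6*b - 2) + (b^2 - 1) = b^5 + 9*b^4/2 + 5*b^3 - 3*b^2/2 - 6*b - 3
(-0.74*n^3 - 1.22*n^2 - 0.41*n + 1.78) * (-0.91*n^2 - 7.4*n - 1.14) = 0.6734*n^5 + 6.5862*n^4 + 10.2447*n^3 + 2.805*n^2 - 12.7046*n - 2.0292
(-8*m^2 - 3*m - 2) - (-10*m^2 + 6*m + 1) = 2*m^2 - 9*m - 3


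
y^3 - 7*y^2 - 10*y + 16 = (y - 8)*(y - 1)*(y + 2)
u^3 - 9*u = u*(u - 3)*(u + 3)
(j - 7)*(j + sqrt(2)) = j^2 - 7*j + sqrt(2)*j - 7*sqrt(2)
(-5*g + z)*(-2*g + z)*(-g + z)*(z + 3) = -10*g^3*z - 30*g^3 + 17*g^2*z^2 + 51*g^2*z - 8*g*z^3 - 24*g*z^2 + z^4 + 3*z^3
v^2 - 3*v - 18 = (v - 6)*(v + 3)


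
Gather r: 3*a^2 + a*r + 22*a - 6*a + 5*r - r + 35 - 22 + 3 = 3*a^2 + 16*a + r*(a + 4) + 16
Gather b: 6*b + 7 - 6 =6*b + 1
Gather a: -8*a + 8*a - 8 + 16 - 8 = 0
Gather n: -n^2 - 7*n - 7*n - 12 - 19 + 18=-n^2 - 14*n - 13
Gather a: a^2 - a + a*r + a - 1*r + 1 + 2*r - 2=a^2 + a*r + r - 1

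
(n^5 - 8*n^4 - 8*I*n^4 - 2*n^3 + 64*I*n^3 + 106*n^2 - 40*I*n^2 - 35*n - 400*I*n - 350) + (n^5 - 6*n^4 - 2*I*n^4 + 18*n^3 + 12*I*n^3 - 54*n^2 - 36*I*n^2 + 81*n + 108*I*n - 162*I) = 2*n^5 - 14*n^4 - 10*I*n^4 + 16*n^3 + 76*I*n^3 + 52*n^2 - 76*I*n^2 + 46*n - 292*I*n - 350 - 162*I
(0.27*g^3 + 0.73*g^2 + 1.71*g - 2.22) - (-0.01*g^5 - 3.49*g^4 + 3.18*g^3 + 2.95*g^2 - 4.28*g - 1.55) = 0.01*g^5 + 3.49*g^4 - 2.91*g^3 - 2.22*g^2 + 5.99*g - 0.67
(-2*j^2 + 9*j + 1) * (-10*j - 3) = 20*j^3 - 84*j^2 - 37*j - 3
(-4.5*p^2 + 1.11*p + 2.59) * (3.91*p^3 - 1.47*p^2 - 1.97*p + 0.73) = -17.595*p^5 + 10.9551*p^4 + 17.3602*p^3 - 9.279*p^2 - 4.292*p + 1.8907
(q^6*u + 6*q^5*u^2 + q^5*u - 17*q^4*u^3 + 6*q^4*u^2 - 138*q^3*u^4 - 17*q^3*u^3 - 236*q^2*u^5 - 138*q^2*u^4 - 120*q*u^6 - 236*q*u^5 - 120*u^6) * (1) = q^6*u + 6*q^5*u^2 + q^5*u - 17*q^4*u^3 + 6*q^4*u^2 - 138*q^3*u^4 - 17*q^3*u^3 - 236*q^2*u^5 - 138*q^2*u^4 - 120*q*u^6 - 236*q*u^5 - 120*u^6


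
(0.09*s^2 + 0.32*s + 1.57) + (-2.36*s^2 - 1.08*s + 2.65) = -2.27*s^2 - 0.76*s + 4.22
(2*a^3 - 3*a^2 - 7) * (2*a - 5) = 4*a^4 - 16*a^3 + 15*a^2 - 14*a + 35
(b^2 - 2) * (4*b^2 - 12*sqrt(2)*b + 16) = 4*b^4 - 12*sqrt(2)*b^3 + 8*b^2 + 24*sqrt(2)*b - 32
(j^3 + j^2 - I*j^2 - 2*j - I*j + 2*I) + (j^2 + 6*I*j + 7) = j^3 + 2*j^2 - I*j^2 - 2*j + 5*I*j + 7 + 2*I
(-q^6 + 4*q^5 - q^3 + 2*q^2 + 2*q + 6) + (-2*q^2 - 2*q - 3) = -q^6 + 4*q^5 - q^3 + 3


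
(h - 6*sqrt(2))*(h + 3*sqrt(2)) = h^2 - 3*sqrt(2)*h - 36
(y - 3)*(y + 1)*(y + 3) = y^3 + y^2 - 9*y - 9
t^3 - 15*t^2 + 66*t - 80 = (t - 8)*(t - 5)*(t - 2)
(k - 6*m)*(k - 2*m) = k^2 - 8*k*m + 12*m^2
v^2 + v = v*(v + 1)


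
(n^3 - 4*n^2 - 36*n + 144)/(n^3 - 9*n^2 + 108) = (n^2 + 2*n - 24)/(n^2 - 3*n - 18)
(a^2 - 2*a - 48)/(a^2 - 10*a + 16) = (a + 6)/(a - 2)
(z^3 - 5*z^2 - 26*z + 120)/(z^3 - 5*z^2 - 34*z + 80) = (z^2 - 10*z + 24)/(z^2 - 10*z + 16)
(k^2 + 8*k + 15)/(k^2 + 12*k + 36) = (k^2 + 8*k + 15)/(k^2 + 12*k + 36)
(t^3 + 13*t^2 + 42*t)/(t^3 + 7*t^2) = (t + 6)/t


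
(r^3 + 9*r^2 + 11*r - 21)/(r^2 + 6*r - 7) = r + 3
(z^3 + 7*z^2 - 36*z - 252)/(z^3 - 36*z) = (z + 7)/z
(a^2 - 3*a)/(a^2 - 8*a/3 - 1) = 3*a/(3*a + 1)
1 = 1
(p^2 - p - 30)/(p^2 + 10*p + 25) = (p - 6)/(p + 5)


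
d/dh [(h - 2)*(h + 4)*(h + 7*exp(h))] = 7*h^2*exp(h) + 3*h^2 + 28*h*exp(h) + 4*h - 42*exp(h) - 8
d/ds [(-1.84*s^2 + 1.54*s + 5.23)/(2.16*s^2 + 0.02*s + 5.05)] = (-3.3632*s^2 - 41.1776*s + 7.6724)/(4.6656*s^4 + 0.0864*s^3 + 21.8164*s^2 + 0.202*s + 25.5025)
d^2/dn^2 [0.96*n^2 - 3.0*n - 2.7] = 1.92000000000000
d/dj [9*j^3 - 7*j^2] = j*(27*j - 14)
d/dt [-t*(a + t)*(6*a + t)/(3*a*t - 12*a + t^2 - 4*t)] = (t*(a + t)*(6*a + t)*(3*a + 2*t - 4) - (t*(a + t) + t*(6*a + t) + (a + t)*(6*a + t))*(3*a*t - 12*a + t^2 - 4*t))/(3*a*t - 12*a + t^2 - 4*t)^2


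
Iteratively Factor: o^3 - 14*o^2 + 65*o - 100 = (o - 5)*(o^2 - 9*o + 20) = (o - 5)^2*(o - 4)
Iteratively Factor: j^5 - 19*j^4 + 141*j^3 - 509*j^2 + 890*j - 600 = (j - 5)*(j^4 - 14*j^3 + 71*j^2 - 154*j + 120) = (j - 5)^2*(j^3 - 9*j^2 + 26*j - 24) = (j - 5)^2*(j - 2)*(j^2 - 7*j + 12) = (j - 5)^2*(j - 3)*(j - 2)*(j - 4)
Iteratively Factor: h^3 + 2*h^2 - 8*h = (h + 4)*(h^2 - 2*h) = h*(h + 4)*(h - 2)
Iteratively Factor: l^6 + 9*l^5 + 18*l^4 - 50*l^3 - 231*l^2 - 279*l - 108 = (l + 4)*(l^5 + 5*l^4 - 2*l^3 - 42*l^2 - 63*l - 27) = (l + 3)*(l + 4)*(l^4 + 2*l^3 - 8*l^2 - 18*l - 9) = (l - 3)*(l + 3)*(l + 4)*(l^3 + 5*l^2 + 7*l + 3) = (l - 3)*(l + 3)^2*(l + 4)*(l^2 + 2*l + 1) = (l - 3)*(l + 1)*(l + 3)^2*(l + 4)*(l + 1)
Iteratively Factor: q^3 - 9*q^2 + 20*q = (q - 4)*(q^2 - 5*q) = q*(q - 4)*(q - 5)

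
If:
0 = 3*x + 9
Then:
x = -3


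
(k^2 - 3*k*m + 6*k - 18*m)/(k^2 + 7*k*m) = (k^2 - 3*k*m + 6*k - 18*m)/(k*(k + 7*m))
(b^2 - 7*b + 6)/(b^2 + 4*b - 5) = (b - 6)/(b + 5)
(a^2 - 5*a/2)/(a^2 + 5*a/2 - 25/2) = a/(a + 5)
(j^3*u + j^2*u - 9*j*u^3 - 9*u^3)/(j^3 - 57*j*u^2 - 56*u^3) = u*(-j^3 - j^2 + 9*j*u^2 + 9*u^2)/(-j^3 + 57*j*u^2 + 56*u^3)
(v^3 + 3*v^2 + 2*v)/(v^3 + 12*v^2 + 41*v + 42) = v*(v + 1)/(v^2 + 10*v + 21)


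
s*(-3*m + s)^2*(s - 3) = 9*m^2*s^2 - 27*m^2*s - 6*m*s^3 + 18*m*s^2 + s^4 - 3*s^3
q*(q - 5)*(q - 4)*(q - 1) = q^4 - 10*q^3 + 29*q^2 - 20*q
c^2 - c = c*(c - 1)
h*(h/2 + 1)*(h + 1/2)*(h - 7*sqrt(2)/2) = h^4/2 - 7*sqrt(2)*h^3/4 + 5*h^3/4 - 35*sqrt(2)*h^2/8 + h^2/2 - 7*sqrt(2)*h/4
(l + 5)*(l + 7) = l^2 + 12*l + 35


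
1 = 1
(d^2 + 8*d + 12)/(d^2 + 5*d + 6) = (d + 6)/(d + 3)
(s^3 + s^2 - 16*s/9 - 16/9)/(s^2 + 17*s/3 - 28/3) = (3*s^2 + 7*s + 4)/(3*(s + 7))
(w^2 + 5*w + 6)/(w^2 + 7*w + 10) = (w + 3)/(w + 5)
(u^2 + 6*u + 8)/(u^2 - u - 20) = (u + 2)/(u - 5)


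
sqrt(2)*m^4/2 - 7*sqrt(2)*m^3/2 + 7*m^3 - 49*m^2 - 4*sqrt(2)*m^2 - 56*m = m*(m - 8)*(m + 7*sqrt(2))*(sqrt(2)*m/2 + sqrt(2)/2)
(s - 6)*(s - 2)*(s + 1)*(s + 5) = s^4 - 2*s^3 - 31*s^2 + 32*s + 60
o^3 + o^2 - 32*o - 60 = (o - 6)*(o + 2)*(o + 5)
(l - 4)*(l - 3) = l^2 - 7*l + 12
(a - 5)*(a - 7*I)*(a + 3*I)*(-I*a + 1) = -I*a^4 - 3*a^3 + 5*I*a^3 + 15*a^2 - 25*I*a^2 + 21*a + 125*I*a - 105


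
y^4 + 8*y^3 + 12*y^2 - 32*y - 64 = (y - 2)*(y + 2)*(y + 4)^2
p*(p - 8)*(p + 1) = p^3 - 7*p^2 - 8*p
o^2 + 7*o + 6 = (o + 1)*(o + 6)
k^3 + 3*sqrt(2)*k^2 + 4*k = k*(k + sqrt(2))*(k + 2*sqrt(2))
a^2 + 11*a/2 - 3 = (a - 1/2)*(a + 6)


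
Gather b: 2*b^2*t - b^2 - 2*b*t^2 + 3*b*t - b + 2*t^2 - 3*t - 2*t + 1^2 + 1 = b^2*(2*t - 1) + b*(-2*t^2 + 3*t - 1) + 2*t^2 - 5*t + 2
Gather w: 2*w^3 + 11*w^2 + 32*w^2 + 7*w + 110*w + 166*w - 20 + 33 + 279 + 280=2*w^3 + 43*w^2 + 283*w + 572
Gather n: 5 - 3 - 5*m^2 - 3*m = -5*m^2 - 3*m + 2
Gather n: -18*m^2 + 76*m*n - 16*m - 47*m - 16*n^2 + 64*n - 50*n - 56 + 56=-18*m^2 - 63*m - 16*n^2 + n*(76*m + 14)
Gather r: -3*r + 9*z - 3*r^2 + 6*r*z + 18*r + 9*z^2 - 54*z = -3*r^2 + r*(6*z + 15) + 9*z^2 - 45*z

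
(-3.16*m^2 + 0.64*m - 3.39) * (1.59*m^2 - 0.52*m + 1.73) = -5.0244*m^4 + 2.6608*m^3 - 11.1897*m^2 + 2.87*m - 5.8647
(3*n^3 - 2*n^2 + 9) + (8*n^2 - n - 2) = 3*n^3 + 6*n^2 - n + 7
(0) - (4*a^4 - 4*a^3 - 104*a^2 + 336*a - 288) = -4*a^4 + 4*a^3 + 104*a^2 - 336*a + 288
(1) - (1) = 0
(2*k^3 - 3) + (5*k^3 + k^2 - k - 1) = 7*k^3 + k^2 - k - 4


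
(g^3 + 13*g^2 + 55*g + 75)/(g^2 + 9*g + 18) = (g^2 + 10*g + 25)/(g + 6)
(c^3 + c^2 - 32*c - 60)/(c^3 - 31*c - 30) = (c + 2)/(c + 1)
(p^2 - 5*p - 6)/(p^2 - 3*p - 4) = (p - 6)/(p - 4)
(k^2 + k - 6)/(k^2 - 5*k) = (k^2 + k - 6)/(k*(k - 5))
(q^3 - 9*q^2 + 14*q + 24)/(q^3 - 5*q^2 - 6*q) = (q - 4)/q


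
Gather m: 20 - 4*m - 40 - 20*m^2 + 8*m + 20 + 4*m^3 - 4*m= 4*m^3 - 20*m^2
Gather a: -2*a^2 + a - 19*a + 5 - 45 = -2*a^2 - 18*a - 40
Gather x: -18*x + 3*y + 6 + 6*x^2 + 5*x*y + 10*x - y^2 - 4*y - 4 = 6*x^2 + x*(5*y - 8) - y^2 - y + 2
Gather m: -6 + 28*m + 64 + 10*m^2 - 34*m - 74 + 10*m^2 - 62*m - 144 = 20*m^2 - 68*m - 160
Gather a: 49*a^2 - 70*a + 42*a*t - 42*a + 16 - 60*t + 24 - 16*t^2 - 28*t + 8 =49*a^2 + a*(42*t - 112) - 16*t^2 - 88*t + 48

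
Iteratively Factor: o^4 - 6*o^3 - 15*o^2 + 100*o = (o - 5)*(o^3 - o^2 - 20*o) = o*(o - 5)*(o^2 - o - 20) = o*(o - 5)*(o + 4)*(o - 5)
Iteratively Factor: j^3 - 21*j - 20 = (j - 5)*(j^2 + 5*j + 4) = (j - 5)*(j + 1)*(j + 4)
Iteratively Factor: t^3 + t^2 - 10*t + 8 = (t - 1)*(t^2 + 2*t - 8) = (t - 1)*(t + 4)*(t - 2)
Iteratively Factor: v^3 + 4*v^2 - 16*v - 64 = (v - 4)*(v^2 + 8*v + 16) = (v - 4)*(v + 4)*(v + 4)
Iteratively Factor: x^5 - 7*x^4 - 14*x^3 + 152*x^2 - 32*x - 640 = (x + 2)*(x^4 - 9*x^3 + 4*x^2 + 144*x - 320) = (x - 4)*(x + 2)*(x^3 - 5*x^2 - 16*x + 80) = (x - 5)*(x - 4)*(x + 2)*(x^2 - 16) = (x - 5)*(x - 4)^2*(x + 2)*(x + 4)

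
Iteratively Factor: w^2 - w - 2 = (w + 1)*(w - 2)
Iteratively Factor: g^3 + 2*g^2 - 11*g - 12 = (g - 3)*(g^2 + 5*g + 4) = (g - 3)*(g + 1)*(g + 4)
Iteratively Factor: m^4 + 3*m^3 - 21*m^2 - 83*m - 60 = (m + 3)*(m^3 - 21*m - 20) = (m + 3)*(m + 4)*(m^2 - 4*m - 5) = (m + 1)*(m + 3)*(m + 4)*(m - 5)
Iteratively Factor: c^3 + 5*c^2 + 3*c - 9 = (c + 3)*(c^2 + 2*c - 3) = (c - 1)*(c + 3)*(c + 3)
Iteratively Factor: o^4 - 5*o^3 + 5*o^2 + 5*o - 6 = (o - 2)*(o^3 - 3*o^2 - o + 3) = (o - 3)*(o - 2)*(o^2 - 1) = (o - 3)*(o - 2)*(o - 1)*(o + 1)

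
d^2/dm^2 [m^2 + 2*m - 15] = 2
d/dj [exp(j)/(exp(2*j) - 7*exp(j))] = -exp(j)/(exp(j) - 7)^2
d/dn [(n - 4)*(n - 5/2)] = 2*n - 13/2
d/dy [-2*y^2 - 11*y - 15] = -4*y - 11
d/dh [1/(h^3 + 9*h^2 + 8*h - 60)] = (-3*h^2 - 18*h - 8)/(h^3 + 9*h^2 + 8*h - 60)^2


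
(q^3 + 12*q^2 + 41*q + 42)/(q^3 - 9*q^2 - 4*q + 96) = (q^2 + 9*q + 14)/(q^2 - 12*q + 32)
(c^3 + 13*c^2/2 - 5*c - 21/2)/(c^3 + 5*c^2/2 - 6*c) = (c^2 + 8*c + 7)/(c*(c + 4))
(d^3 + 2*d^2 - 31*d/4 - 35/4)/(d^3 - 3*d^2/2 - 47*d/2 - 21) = (d - 5/2)/(d - 6)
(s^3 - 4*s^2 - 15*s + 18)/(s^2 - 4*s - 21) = (s^2 - 7*s + 6)/(s - 7)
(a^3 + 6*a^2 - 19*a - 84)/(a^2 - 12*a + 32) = (a^2 + 10*a + 21)/(a - 8)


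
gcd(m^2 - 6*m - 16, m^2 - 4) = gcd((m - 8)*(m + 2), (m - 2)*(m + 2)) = m + 2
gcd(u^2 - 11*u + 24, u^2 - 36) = 1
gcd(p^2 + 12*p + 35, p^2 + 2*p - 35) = p + 7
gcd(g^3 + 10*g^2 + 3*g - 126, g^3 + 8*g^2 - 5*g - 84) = g^2 + 4*g - 21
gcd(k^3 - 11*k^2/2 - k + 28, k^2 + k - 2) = k + 2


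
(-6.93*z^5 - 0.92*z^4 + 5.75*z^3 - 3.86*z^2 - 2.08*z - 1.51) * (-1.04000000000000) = 7.2072*z^5 + 0.9568*z^4 - 5.98*z^3 + 4.0144*z^2 + 2.1632*z + 1.5704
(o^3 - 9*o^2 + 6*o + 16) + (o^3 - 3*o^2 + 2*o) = 2*o^3 - 12*o^2 + 8*o + 16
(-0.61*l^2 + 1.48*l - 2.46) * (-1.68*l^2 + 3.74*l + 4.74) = 1.0248*l^4 - 4.7678*l^3 + 6.7766*l^2 - 2.1852*l - 11.6604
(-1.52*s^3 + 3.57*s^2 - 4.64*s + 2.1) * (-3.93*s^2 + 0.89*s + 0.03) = 5.9736*s^5 - 15.3829*s^4 + 21.3669*s^3 - 12.2755*s^2 + 1.7298*s + 0.063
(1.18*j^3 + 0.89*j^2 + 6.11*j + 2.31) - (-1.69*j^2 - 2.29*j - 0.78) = 1.18*j^3 + 2.58*j^2 + 8.4*j + 3.09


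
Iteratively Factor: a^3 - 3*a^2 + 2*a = (a - 1)*(a^2 - 2*a) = a*(a - 1)*(a - 2)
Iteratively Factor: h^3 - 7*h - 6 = (h + 2)*(h^2 - 2*h - 3) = (h + 1)*(h + 2)*(h - 3)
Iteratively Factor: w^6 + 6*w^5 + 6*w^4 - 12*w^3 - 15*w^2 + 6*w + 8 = (w - 1)*(w^5 + 7*w^4 + 13*w^3 + w^2 - 14*w - 8) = (w - 1)^2*(w^4 + 8*w^3 + 21*w^2 + 22*w + 8) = (w - 1)^2*(w + 4)*(w^3 + 4*w^2 + 5*w + 2) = (w - 1)^2*(w + 1)*(w + 4)*(w^2 + 3*w + 2) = (w - 1)^2*(w + 1)^2*(w + 4)*(w + 2)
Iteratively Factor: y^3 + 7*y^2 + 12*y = (y + 4)*(y^2 + 3*y) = y*(y + 4)*(y + 3)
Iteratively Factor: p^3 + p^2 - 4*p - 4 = (p + 2)*(p^2 - p - 2) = (p + 1)*(p + 2)*(p - 2)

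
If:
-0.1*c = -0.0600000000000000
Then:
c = 0.60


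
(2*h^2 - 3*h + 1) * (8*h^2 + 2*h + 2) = 16*h^4 - 20*h^3 + 6*h^2 - 4*h + 2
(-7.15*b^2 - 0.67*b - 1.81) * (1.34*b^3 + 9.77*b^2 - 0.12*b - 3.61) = -9.581*b^5 - 70.7533*b^4 - 8.1133*b^3 + 8.2082*b^2 + 2.6359*b + 6.5341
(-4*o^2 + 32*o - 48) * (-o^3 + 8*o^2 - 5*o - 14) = 4*o^5 - 64*o^4 + 324*o^3 - 488*o^2 - 208*o + 672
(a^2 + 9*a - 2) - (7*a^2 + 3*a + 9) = -6*a^2 + 6*a - 11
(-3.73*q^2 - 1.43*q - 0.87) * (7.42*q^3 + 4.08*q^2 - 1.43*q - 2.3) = -27.6766*q^5 - 25.829*q^4 - 6.9559*q^3 + 7.0743*q^2 + 4.5331*q + 2.001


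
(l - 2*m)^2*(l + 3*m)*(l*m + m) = l^4*m - l^3*m^2 + l^3*m - 8*l^2*m^3 - l^2*m^2 + 12*l*m^4 - 8*l*m^3 + 12*m^4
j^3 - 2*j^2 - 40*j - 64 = (j - 8)*(j + 2)*(j + 4)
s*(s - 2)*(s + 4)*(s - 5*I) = s^4 + 2*s^3 - 5*I*s^3 - 8*s^2 - 10*I*s^2 + 40*I*s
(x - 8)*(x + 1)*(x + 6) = x^3 - x^2 - 50*x - 48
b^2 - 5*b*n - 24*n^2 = (b - 8*n)*(b + 3*n)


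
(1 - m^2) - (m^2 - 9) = 10 - 2*m^2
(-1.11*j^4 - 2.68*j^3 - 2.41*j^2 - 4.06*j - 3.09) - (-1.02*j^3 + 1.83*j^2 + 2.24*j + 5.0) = -1.11*j^4 - 1.66*j^3 - 4.24*j^2 - 6.3*j - 8.09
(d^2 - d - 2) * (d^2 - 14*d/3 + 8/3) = d^4 - 17*d^3/3 + 16*d^2/3 + 20*d/3 - 16/3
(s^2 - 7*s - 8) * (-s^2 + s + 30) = -s^4 + 8*s^3 + 31*s^2 - 218*s - 240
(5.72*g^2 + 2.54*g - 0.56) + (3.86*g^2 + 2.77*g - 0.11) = 9.58*g^2 + 5.31*g - 0.67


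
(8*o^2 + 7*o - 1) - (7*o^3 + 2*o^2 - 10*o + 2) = -7*o^3 + 6*o^2 + 17*o - 3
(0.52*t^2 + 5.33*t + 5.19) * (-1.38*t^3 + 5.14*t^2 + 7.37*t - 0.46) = -0.7176*t^5 - 4.6826*t^4 + 24.0664*t^3 + 65.7195*t^2 + 35.7985*t - 2.3874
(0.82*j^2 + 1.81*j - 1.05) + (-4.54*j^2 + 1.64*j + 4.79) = -3.72*j^2 + 3.45*j + 3.74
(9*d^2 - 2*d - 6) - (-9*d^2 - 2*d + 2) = 18*d^2 - 8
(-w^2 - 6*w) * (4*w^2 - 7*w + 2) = -4*w^4 - 17*w^3 + 40*w^2 - 12*w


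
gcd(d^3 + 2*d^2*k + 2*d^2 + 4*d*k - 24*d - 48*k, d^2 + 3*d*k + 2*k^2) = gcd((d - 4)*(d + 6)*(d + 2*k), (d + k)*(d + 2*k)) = d + 2*k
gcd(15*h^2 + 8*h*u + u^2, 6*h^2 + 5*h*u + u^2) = 3*h + u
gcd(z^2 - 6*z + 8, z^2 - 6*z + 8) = z^2 - 6*z + 8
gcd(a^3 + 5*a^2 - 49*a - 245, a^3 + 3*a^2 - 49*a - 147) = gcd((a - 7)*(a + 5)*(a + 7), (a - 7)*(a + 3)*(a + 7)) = a^2 - 49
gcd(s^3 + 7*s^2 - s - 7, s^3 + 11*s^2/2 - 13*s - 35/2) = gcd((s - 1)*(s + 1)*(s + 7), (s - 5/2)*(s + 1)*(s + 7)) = s^2 + 8*s + 7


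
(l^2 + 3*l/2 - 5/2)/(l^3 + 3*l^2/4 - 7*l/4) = 2*(2*l + 5)/(l*(4*l + 7))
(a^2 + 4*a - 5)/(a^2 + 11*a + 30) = (a - 1)/(a + 6)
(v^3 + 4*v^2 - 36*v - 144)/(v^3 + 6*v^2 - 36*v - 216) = (v + 4)/(v + 6)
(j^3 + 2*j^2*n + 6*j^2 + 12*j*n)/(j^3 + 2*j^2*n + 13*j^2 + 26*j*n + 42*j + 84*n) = j/(j + 7)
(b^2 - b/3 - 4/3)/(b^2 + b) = (b - 4/3)/b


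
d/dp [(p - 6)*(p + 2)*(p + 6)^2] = 4*p^3 + 24*p^2 - 48*p - 288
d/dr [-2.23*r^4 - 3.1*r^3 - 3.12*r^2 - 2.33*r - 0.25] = -8.92*r^3 - 9.3*r^2 - 6.24*r - 2.33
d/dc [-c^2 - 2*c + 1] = -2*c - 2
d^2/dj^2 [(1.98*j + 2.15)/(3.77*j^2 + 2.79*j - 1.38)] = ((1.98*j + 2.15)*(7.54*j + 2.79)*(15.08*j + 5.58) - (44.7876*j + 27.2594)*(3.77*j^2 + 2.79*j - 1.38))/(3.77*j^2 + 2.79*j - 1.38)^3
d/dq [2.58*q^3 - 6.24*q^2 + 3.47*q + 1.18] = 7.74*q^2 - 12.48*q + 3.47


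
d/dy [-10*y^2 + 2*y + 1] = 2 - 20*y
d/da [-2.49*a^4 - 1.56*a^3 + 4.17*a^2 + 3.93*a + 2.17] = -9.96*a^3 - 4.68*a^2 + 8.34*a + 3.93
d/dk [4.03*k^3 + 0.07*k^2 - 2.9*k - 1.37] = 12.09*k^2 + 0.14*k - 2.9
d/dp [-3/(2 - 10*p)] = -15/(2*(5*p - 1)^2)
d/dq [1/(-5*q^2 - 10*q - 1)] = 10*(q + 1)/(5*q^2 + 10*q + 1)^2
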